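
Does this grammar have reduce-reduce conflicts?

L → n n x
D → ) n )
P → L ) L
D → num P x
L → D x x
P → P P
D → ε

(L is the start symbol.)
Yes — I8: [D → .] vs [P → P P .]

A reduce-reduce conflict occurs when an LR(0) state has two complete items [A → α .] and [B → β .] — both call for a reduction, and with no lookahead the parser cannot choose between them.

Augment with L' → L and build the canonical LR(0) collection (I0 = CLOSURE({[L' → . L]}), then GOTO on every symbol after a dot until no new states appear). It has 18 states:
  I0: { [D → . ) n )], [D → . num P x], [D → .], [L → . D x x], [L → . n n x], [L' → . L] }  — shift, reduce
  I1: { [D → ) . n )] }  — shift
  I2: { [L → D . x x] }  — shift
  I3: { [L' → L .] }  — accept
  I4: { [L → n . n x] }  — shift
  I5: { [D → . ) n )], [D → . num P x], [D → .], [D → num . P x], [L → . D x x], [L → . n n x], [P → . L ) L], [P → . P P] }  — shift, reduce
  I6: { [P → L . ) L] }  — shift
  I7: { [D → . ) n )], [D → . num P x], [D → .], [D → num P . x], [L → . D x x], [L → . n n x], [P → . L ) L], [P → . P P], [P → P . P] }  — shift, reduce
  I8: { [D → . ) n )], [D → . num P x], [D → .], [L → . D x x], [L → . n n x], [P → . L ) L], [P → . P P], [P → P . P], [P → P P .] }  — shift, 2 reduces
  I9: { [D → num P x .] }  — reduce
  I10: { [D → . ) n )], [D → . num P x], [D → .], [L → . D x x], [L → . n n x], [P → L ) . L] }  — shift, reduce
  I11: { [P → L ) L .] }  — reduce
  I12: { [L → n n . x] }  — shift
  I13: { [L → n n x .] }  — reduce
  I14: { [L → D x . x] }  — shift
  I15: { [L → D x x .] }  — reduce
  I16: { [D → ) n . )] }  — shift
  I17: { [D → ) n ) .] }  — reduce

I8 contains complete items [D → .], [P → P P .] — reduce-reduce conflict.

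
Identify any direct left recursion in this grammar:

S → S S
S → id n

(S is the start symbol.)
Yes, S is left-recursive

Direct left recursion occurs when N → N α for some non-terminal N (the right-hand side begins with the left-hand side itself).

S → S S: LEFT RECURSIVE (starts with S)
S → id n: starts with id

The grammar has direct left recursion on: S.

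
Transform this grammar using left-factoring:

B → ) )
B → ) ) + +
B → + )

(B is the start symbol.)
B → ) ) B'
B' → ε
B' → + +
B → + )

Left-factoring transforms A → αβ₁ | αβ₂ into A → αA' and A' → β₁ | β₂
(α is the longest common prefix among the alternatives). Repeat until
no nonterminal has two alternatives with a common prefix.

Round 1: B has alternatives sharing prefix ') )'. Introduce B': B → ) ) B'
  Add: B' → ε
  Add: B' → + +

No remaining common prefixes — done.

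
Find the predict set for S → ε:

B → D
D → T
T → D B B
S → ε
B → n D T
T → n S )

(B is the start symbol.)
{ ')' }

PREDICT(S → ε) = (FIRST(RHS) \ {ε}) ∪ (FOLLOW(S) if ε ∈ FIRST(RHS), i.e. RHS ⇒* ε)
The right-hand side is ε (FIRST(ε) = { ε }), so the predict set is FOLLOW(S) = { ')' }
PREDICT(S → ε) = { ')' }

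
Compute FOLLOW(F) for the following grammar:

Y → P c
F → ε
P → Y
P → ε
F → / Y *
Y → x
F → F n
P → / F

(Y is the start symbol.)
In F → F n: F is followed by n, add FIRST(n) \ {ε} = { 'n' }
In P → / F: F is at the end, add FOLLOW(P)

The FOLLOW sets referred to above (computed the same way, to a fixed point):
  FOLLOW(P) = { 'c' }

Taking the union: FOLLOW(F) = { 'c', 'n' }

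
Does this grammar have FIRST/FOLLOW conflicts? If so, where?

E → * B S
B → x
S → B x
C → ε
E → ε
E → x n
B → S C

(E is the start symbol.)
No FIRST/FOLLOW conflicts.

A FIRST/FOLLOW conflict occurs when a non-terminal N has a nullable alternative N → β (β ⇒* ε) and another alternative N → α with FIRST(α) ∩ FOLLOW(N) ≠ ∅: on such a lookahead the parser cannot decide between expanding α and letting N vanish via β.

Nullable non-terminals: C, E.
C has a nullable alternative but only one production, so nothing to check.

E: nullable alternative(s) E → ε; FOLLOW(E) = { $ }
  E → * B S: FIRST \ {ε} = { '*' } — disjoint from FOLLOW(E)
  E → ε: FIRST \ {ε} = { } — this is the only nullable alternative, skip
  E → x n: FIRST \ {ε} = { 'x' } — disjoint from FOLLOW(E)

B, S have no nullable alternative, so no FIRST/FOLLOW check is needed there.

No FIRST/FOLLOW conflicts found.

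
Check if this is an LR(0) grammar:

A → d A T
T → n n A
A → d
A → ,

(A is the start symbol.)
No. Shift-reduce conflict between [A → d .] and [A → . ,]

Augment with A' → A and build the canonical LR(0) collection (I0 = CLOSURE({[A' → . A]}), then GOTO on every symbol after a dot until no new states appear). It has 9 states:
  I0: { [A → . ,], [A → . d A T], [A → . d], [A' → . A] }  — shift
  I1: { [A → , .] }  — reduce
  I2: { [A' → A .] }  — accept
  I3: { [A → . ,], [A → . d A T], [A → . d], [A → d . A T], [A → d .] }  — shift, reduce
  I4: { [A → d A . T], [T → . n n A] }  — shift
  I5: { [A → d A T .] }  — reduce
  I6: { [T → n . n A] }  — shift
  I7: { [A → . ,], [A → . d A T], [A → . d], [T → n n . A] }  — shift
  I8: { [T → n n A .] }  — reduce

Conflict in state I3:
  Shift-reduce conflict between [A → d .] and [A → . ,]
So the grammar is NOT LR(0).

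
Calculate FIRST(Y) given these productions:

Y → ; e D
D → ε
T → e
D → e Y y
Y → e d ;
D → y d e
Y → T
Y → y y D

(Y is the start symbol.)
FIRST sets of the other non-terminals involved (by the same procedure, iterated to a fixed point):
  FIRST(T) = { 'e' }

From Y → ; e D:
  - ';' is a terminal: add ';' and stop
From Y → e d ;:
  - e is a terminal: add 'e' and stop
From Y → T:
  - T is a non-terminal: add FIRST(T) \ {ε} = { 'e' }
    T is not nullable, so stop
From Y → y y D:
  - y is a terminal: add 'y' and stop

Collecting: FIRST(Y) = { ';', 'e', 'y' }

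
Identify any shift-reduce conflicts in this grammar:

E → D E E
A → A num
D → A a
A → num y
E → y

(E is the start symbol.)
No shift-reduce conflicts

A shift-reduce conflict occurs when an LR(0) state has both:
  - a complete (reduce) item [A → α .] (dot at the end), and
  - a shift item [B → β . c γ] (dot before a terminal).

Augment with E' → E and build the canonical LR(0) collection (I0 = CLOSURE({[E' → . E]}), then GOTO on every symbol after a dot until no new states appear). It has 11 states:
  I0: { [A → . A num], [A → . num y], [D → . A a], [E → . D E E], [E → . y], [E' → . E] }  — shift
  I1: { [A → A . num], [D → A . a] }  — shift
  I2: { [A → . A num], [A → . num y], [D → . A a], [E → . D E E], [E → . y], [E → D . E E] }  — shift
  I3: { [E' → E .] }  — accept
  I4: { [A → num . y] }  — shift
  I5: { [E → y .] }  — reduce
  I6: { [A → num y .] }  — reduce
  I7: { [A → . A num], [A → . num y], [D → . A a], [E → . D E E], [E → . y], [E → D E . E] }  — shift
  I8: { [E → D E E .] }  — reduce
  I9: { [D → A a .] }  — reduce
  I10: { [A → A num .] }  — reduce

No state contains both a complete item and a shift item.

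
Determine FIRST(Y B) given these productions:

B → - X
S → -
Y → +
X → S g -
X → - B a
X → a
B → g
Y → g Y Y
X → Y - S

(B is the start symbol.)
{ '+', 'g' }

FIRST sets of the non-terminals involved (from the grammar, by fixed-point iteration):
  FIRST(Y) = { '+', 'g' }

To compute FIRST(Y B), process the symbols left to right:
Symbol Y is a non-terminal. Add FIRST(Y) \ {ε} = { '+', 'g' }
Y is not nullable (ε ∉ FIRST(Y)), so stop here.
FIRST(Y B) = { '+', 'g' }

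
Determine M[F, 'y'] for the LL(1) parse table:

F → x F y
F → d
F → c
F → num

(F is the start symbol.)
Empty (error entry)

To find M[F, 'y'], we find productions for F where 'y' is in the predict set (PREDICT(N → α) = (FIRST(α) \ {ε}) ∪ (FOLLOW(N) if α ⇒* ε)).

F → x F y: PREDICT = { 'x' }
F → d: PREDICT = { 'd' }
F → c: PREDICT = { 'c' }
F → num: PREDICT = { 'num' }

M[F, 'y'] is empty (no production applies)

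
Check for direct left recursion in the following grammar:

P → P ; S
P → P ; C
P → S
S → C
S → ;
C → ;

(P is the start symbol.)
Direct left recursion occurs when N → N α for some non-terminal N (the right-hand side begins with the left-hand side itself).

P → P ; S: LEFT RECURSIVE (starts with P)
P → P ; C: LEFT RECURSIVE (starts with P)
P → S: starts with S
S → C: starts with C
S → ;: starts with ';'
C → ;: starts with ';'

The grammar has direct left recursion on: P.

Answer: Yes, P is left-recursive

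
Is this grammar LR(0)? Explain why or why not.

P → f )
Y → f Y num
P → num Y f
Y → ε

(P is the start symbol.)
No. Shift-reduce conflict between [Y → .] and [Y → . f Y num]

A grammar is LR(0) if no state in the canonical LR(0) collection has:
  - both a shift item (dot before a terminal) and a complete item (shift-reduce conflict), or
  - two or more complete items (reduce-reduce conflict; the accept item [P' → P .] counts as a complete item here).

Augment with P' → P and build the canonical LR(0) collection (I0 = CLOSURE({[P' → . P]}), then GOTO on every symbol after a dot until no new states appear). It has 10 states:
  I0: { [P → . f )], [P → . num Y f], [P' → . P] }  — shift
  I1: { [P' → P .] }  — accept
  I2: { [P → f . )] }  — shift
  I3: { [P → num . Y f], [Y → . f Y num], [Y → .] }  — shift, reduce
  I4: { [P → num Y . f] }  — shift
  I5: { [Y → . f Y num], [Y → .], [Y → f . Y num] }  — shift, reduce
  I6: { [Y → f Y . num] }  — shift
  I7: { [Y → f Y num .] }  — reduce
  I8: { [P → num Y f .] }  — reduce
  I9: { [P → f ) .] }  — reduce

Conflict in state I3:
  Shift-reduce conflict between [Y → .] and [Y → . f Y num]
So the grammar is NOT LR(0).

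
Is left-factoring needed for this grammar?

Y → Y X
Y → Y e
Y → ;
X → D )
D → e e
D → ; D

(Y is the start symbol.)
Left-factoring is needed when two productions for the same non-terminal
share a common prefix on the right-hand side.

Productions for Y:
  Y → Y X
  Y → Y e
  Y → ;
Productions for D:
  D → e e
  D → ; D

Found common prefix 'Y' in productions for Y

Answer: Yes, Y has productions with common prefix 'Y'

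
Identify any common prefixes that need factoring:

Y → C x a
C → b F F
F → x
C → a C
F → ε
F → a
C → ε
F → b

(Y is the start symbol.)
Left-factoring is needed when two productions for the same non-terminal
share a common prefix on the right-hand side.

Productions for C:
  C → b F F
  C → a C
  C → ε
Productions for F:
  F → x
  F → ε
  F → a
  F → b

No common prefixes found.

Answer: No, left-factoring is not needed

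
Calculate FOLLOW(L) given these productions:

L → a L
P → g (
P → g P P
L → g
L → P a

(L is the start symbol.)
To compute FOLLOW(L), find every occurrence of L on a right-hand side N → α L β: add FIRST(β) \ {ε}, and if β is empty or nullable also add FOLLOW(N). Iterate to a fixed point.

L is the start symbol, so $ ∈ FOLLOW(L).
In L → a L: L is at the end; this adds FOLLOW(L) to itself — nothing new

Taking the union: FOLLOW(L) = { $ }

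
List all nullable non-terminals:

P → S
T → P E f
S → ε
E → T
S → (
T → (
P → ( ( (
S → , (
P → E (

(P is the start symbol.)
{ 'P', 'S' }

A non-terminal is nullable if it can derive ε (the empty string): either it has an ε-production, or it has a production whose right-hand side consists entirely of nullable non-terminals.

ε-productions: S → ε
So S is immediately nullable.
P → S: every symbol on the right is nullable, so P is nullable too.
No further non-terminal can be added: every production for the remaining non-terminals contains a terminal or a non-nullable non-terminal.
Nullable = { 'P', 'S' }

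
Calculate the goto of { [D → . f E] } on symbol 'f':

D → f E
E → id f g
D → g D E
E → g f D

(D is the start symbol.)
{ [D → f . E], [E → . g f D], [E → . id f g] }

GOTO(I, 'f') = CLOSURE({ [A → αX.β] : [A → α.Xβ] ∈ I, X = 'f' })

Items with dot before 'f', with the dot advanced:
  [D → . f E] → [D → f . E]
Closure of the advanced items:
  [D → f . E] has the dot before E: add [E → . id f g], [E → . g f D]

GOTO = { [D → f . E], [E → . g f D], [E → . id f g] }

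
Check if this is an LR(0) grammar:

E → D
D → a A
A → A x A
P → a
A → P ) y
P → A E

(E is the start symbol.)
No. Shift-reduce conflict between [D → a A .] and [A → A . x A]

A grammar is LR(0) if no state in the canonical LR(0) collection has:
  - both a shift item (dot before a terminal) and a complete item (shift-reduce conflict), or
  - two or more complete items (reduce-reduce conflict; the accept item [E' → E .] counts as a complete item here).

Augment with E' → E and build the canonical LR(0) collection (I0 = CLOSURE({[E' → . E]}), then GOTO on every symbol after a dot until no new states appear). It has 12 states:
  I0: { [D → . a A], [E → . D], [E' → . E] }  — shift
  I1: { [E → D .] }  — reduce
  I2: { [E' → E .] }  — accept
  I3: { [A → . A x A], [A → . P ) y], [D → a . A], [P → . A E], [P → . a] }  — shift
  I4: { [A → A . x A], [D → . a A], [D → a A .], [E → . D], [P → A . E] }  — shift, reduce
  I5: { [A → P . ) y] }  — shift
  I6: { [P → a .] }  — reduce
  I7: { [A → P ) . y] }  — shift
  I8: { [A → P ) y .] }  — reduce
  I9: { [P → A E .] }  — reduce
  I10: { [A → . A x A], [A → . P ) y], [A → A x . A], [P → . A E], [P → . a] }  — shift
  I11: { [A → A . x A], [A → A x A .], [D → . a A], [E → . D], [P → A . E] }  — shift, reduce

Conflict in state I4:
  Shift-reduce conflict between [D → a A .] and [A → A . x A]
So the grammar is NOT LR(0).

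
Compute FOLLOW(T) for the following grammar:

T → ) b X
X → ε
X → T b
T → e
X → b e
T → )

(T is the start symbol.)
To compute FOLLOW(T), find every occurrence of T on a right-hand side N → α T β: add FIRST(β) \ {ε}, and if β is empty or nullable also add FOLLOW(N). Iterate to a fixed point.

T is the start symbol, so $ ∈ FOLLOW(T).
In X → T b: T is followed by b, add FIRST(b) \ {ε} = { 'b' }

Taking the union: FOLLOW(T) = { $, 'b' }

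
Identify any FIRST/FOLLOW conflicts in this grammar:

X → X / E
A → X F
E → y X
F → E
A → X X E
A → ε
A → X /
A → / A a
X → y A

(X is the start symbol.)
A FIRST/FOLLOW conflict occurs when a non-terminal N has a nullable alternative N → β (β ⇒* ε) and another alternative N → α with FIRST(α) ∩ FOLLOW(N) ≠ ∅: on such a lookahead the parser cannot decide between expanding α and letting N vanish via β.

Nullable non-terminals: A.
FIRST sets used below: FIRST(X) = { 'y' }

A: nullable alternative(s) A → ε; FOLLOW(A) = { $, '/', 'a', 'y' }
  A → X F: FIRST \ {ε} = { 'y' } — overlaps FOLLOW(A) on { 'y' }: CONFLICT
  A → X X E: FIRST \ {ε} = { 'y' } — overlaps FOLLOW(A) on { 'y' }: CONFLICT
  A → ε: FIRST \ {ε} = { } — this is the only nullable alternative, skip
  A → X /: FIRST \ {ε} = { 'y' } — overlaps FOLLOW(A) on { 'y' }: CONFLICT
  A → / A a: FIRST \ {ε} = { '/' } — overlaps FOLLOW(A) on { '/' }: CONFLICT

E, F, X have no nullable alternative, so no FIRST/FOLLOW check is needed there.

So the grammar has 4 FIRST/FOLLOW conflicts (marked CONFLICT above).

Answer: Yes. A → X F with FOLLOW(A) on { 'y' }; A → X X E with FOLLOW(A) on { 'y' }; A → X '/' with FOLLOW(A) on { 'y' }; A → '/' A a with FOLLOW(A) on { '/' }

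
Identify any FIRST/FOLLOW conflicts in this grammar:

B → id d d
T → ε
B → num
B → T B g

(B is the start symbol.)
Nullable non-terminals: T.
T has a nullable alternative but only one production, so nothing to check.

B has no nullable alternative, so no FIRST/FOLLOW check is needed there.

No FIRST/FOLLOW conflicts found.

Answer: No FIRST/FOLLOW conflicts.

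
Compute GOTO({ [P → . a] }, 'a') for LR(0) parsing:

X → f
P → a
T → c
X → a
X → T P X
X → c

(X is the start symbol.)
GOTO(I, 'a') = CLOSURE({ [A → αX.β] : [A → α.Xβ] ∈ I, X = 'a' })

Items with dot before 'a', with the dot advanced:
  [P → . a] → [P → a .]
Closure adds nothing (no advanced item has the dot before a non-terminal).

GOTO = { [P → a .] }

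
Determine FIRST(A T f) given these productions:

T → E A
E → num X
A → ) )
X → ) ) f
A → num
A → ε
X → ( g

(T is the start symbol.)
FIRST sets of the non-terminals involved (from the grammar, by fixed-point iteration):
  FIRST(A) = { ')', 'num', ε }
  FIRST(T) = { 'num' }

To compute FIRST(A T f), process the symbols left to right:
Symbol A is a non-terminal. Add FIRST(A) \ {ε} = { ')', 'num' }
A is nullable (ε ∈ FIRST(A)), continue to the next symbol.
Symbol T is a non-terminal. Add FIRST(T) \ {ε} = { 'num' }
T is not nullable (ε ∉ FIRST(T)), so stop here.
FIRST(A T f) = { ')', 'num' }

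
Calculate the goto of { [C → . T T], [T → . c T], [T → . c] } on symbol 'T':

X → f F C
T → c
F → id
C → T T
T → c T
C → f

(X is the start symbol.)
{ [C → T . T], [T → . c T], [T → . c] }

GOTO(I, 'T') = CLOSURE({ [A → αX.β] : [A → α.Xβ] ∈ I, X = 'T' })

Items with dot before 'T', with the dot advanced:
  [C → . T T] → [C → T . T]
Closure of the advanced items:
  [C → T . T] has the dot before T: add [T → . c], [T → . c T]

GOTO = { [C → T . T], [T → . c T], [T → . c] }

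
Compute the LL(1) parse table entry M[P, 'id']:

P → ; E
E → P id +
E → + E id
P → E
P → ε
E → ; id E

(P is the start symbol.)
To find M[P, 'id'], we find productions for P where 'id' is in the predict set (PREDICT(N → α) = (FIRST(α) \ {ε}) ∪ (FOLLOW(N) if α ⇒* ε)).

Relevant sets:
  FIRST(E) = { '+', ';', 'id' }
  FOLLOW(P) = { $, 'id' }

P → ; E: PREDICT = { ';' }
P → E: PREDICT = { '+', ';', 'id' }
  'id' is in predict set, so this production goes in M[P, 'id']
P → ε: PREDICT = { $, 'id' }
  'id' is in predict set, so this production goes in M[P, 'id']

M[P, 'id'] = P → E, P → ε  (a multiply-defined cell — the grammar is not LL(1))

Answer: P → E, P → ε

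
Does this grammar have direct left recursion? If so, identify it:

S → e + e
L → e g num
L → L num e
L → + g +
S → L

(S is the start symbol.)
Yes, L is left-recursive

S → e + e: starts with e
L → e g num: starts with e
L → L num e: LEFT RECURSIVE (starts with L)
L → + g +: starts with '+'
S → L: starts with L

The grammar has direct left recursion on: L.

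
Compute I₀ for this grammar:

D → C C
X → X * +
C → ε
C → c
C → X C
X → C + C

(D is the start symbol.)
{ [C → . X C], [C → . c], [C → .], [D → . C C], [D' → . D], [X → . C + C], [X → . X * +] }

First, augment the grammar with D' → D
I₀ = CLOSURE({ [D' → . D] }):
  [D' → . D] has the dot before D: add [D → . C C]
  [D → . C C] has the dot before C: add [C → .], [C → . c], [C → . X C]
  [C → . X C] has the dot before X: add [X → . X * +], [X → . C + C]
No further items can be added.

I₀ = { [C → . X C], [C → . c], [C → .], [D → . C C], [D' → . D], [X → . C + C], [X → . X * +] }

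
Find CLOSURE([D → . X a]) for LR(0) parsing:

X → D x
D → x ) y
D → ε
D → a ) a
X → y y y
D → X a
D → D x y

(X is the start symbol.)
{ [D → . D x y], [D → . X a], [D → . a ) a], [D → . x ) y], [D → .], [X → . D x], [X → . y y y] }

To compute CLOSURE, for each item [A → α.Bβ] where B is a non-terminal, add [B → .γ] for all productions B → γ; repeat for the newly added items until nothing changes.

Start with: [D → . X a]
  [D → . X a] has the dot before X: add [X → . D x], [X → . y y y]
  [X → . D x] has the dot before D: add [D → . x ) y], [D → .], [D → . a ) a], [D → . D x y]
No further items can be added.

CLOSURE = { [D → . D x y], [D → . X a], [D → . a ) a], [D → . x ) y], [D → .], [X → . D x], [X → . y y y] }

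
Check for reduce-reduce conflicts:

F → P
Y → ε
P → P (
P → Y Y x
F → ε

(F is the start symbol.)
Yes — I0: [F → .] vs [Y → .]

A reduce-reduce conflict occurs when an LR(0) state has two complete items [A → α .] and [B → β .] — both call for a reduction, and with no lookahead the parser cannot choose between them.

Augment with F' → F and build the canonical LR(0) collection (I0 = CLOSURE({[F' → . F]}), then GOTO on every symbol after a dot until no new states appear). It has 7 states:
  I0: { [F → . P], [F → .], [F' → . F], [P → . P (], [P → . Y Y x], [Y → .] }  — 2 reduces
  I1: { [F' → F .] }  — accept
  I2: { [F → P .], [P → P . (] }  — shift, reduce
  I3: { [P → Y . Y x], [Y → .] }  — reduce
  I4: { [P → Y Y . x] }  — shift
  I5: { [P → Y Y x .] }  — reduce
  I6: { [P → P ( .] }  — reduce

I0 contains complete items [F → .], [Y → .] — reduce-reduce conflict.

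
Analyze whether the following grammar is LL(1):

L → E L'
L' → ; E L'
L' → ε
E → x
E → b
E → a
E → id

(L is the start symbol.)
Yes, the grammar is LL(1).

A grammar is LL(1) if for each non-terminal N with multiple productions, the predict sets of those productions are pairwise disjoint, where PREDICT(N → α) = (FIRST(α) \ {ε}) ∪ (FOLLOW(N) if α ⇒* ε).

Relevant sets:
  FOLLOW(L') = { $ }

For L':
  PREDICT(L' → ';' E L') = { ';' }
  PREDICT(L' → ε) = { $ }
For E:
  PREDICT(E → x) = { 'x' }
  PREDICT(E → b) = { 'b' }
  PREDICT(E → a) = { 'a' }
  PREDICT(E → id) = { 'id' }
L has a single production, so nothing to check there.

All predict sets are disjoint. The grammar IS LL(1).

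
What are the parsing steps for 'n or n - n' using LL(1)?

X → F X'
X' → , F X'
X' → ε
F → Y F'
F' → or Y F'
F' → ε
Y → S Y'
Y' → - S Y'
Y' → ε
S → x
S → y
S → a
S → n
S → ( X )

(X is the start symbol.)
Stack is shown with the top on the left.

Stack           Input         Action
------------------------------------
X $             n or n - n $  output X → F X'
F X' $          n or n - n $  output F → Y F'
Y F' X' $       n or n - n $  output Y → S Y'
S Y' F' X' $    n or n - n $  output S → n
n Y' F' X' $    n or n - n $  match 'n'
Y' F' X' $      or n - n $    output Y' → ε
F' X' $         or n - n $    output F' → or Y F'
or Y F' X' $    or n - n $    match 'or'
Y F' X' $       n - n $       output Y → S Y'
S Y' F' X' $    n - n $       output S → n
n Y' F' X' $    n - n $       match 'n'
Y' F' X' $      - n $         output Y' → - S Y'
- S Y' F' X' $  - n $         match '-'
S Y' F' X' $    n $           output S → n
n Y' F' X' $    n $           match 'n'
Y' F' X' $      $             output Y' → ε
F' X' $         $             output F' → ε
X' $            $             output X' → ε
$               $             accept

The string is accepted.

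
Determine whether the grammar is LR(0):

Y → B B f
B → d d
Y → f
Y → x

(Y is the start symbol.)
Yes, the grammar is LR(0)

Augment with Y' → Y and build the canonical LR(0) collection (I0 = CLOSURE({[Y' → . Y]}), then GOTO on every symbol after a dot until no new states appear). It has 9 states:
  I0: { [B → . d d], [Y → . B B f], [Y → . f], [Y → . x], [Y' → . Y] }  — shift
  I1: { [B → . d d], [Y → B . B f] }  — shift
  I2: { [Y' → Y .] }  — accept
  I3: { [B → d . d] }  — shift
  I4: { [Y → f .] }  — reduce
  I5: { [Y → x .] }  — reduce
  I6: { [B → d d .] }  — reduce
  I7: { [Y → B B . f] }  — shift
  I8: { [Y → B B f .] }  — reduce

Every state is either a pure shift/goto state or contains exactly one complete item and nothing to shift — no conflicts. The grammar is LR(0).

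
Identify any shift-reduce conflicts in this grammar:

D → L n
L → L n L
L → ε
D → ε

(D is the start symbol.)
Yes — I4: [L → L n L .] vs [L → L . n L]

A shift-reduce conflict occurs when an LR(0) state has both:
  - a complete (reduce) item [A → α .] (dot at the end), and
  - a shift item [B → β . c γ] (dot before a terminal).

Augment with D' → D and build the canonical LR(0) collection (I0 = CLOSURE({[D' → . D]}), then GOTO on every symbol after a dot until no new states appear). It has 6 states:
  I0: { [D → . L n], [D → .], [D' → . D], [L → . L n L], [L → .] }  — 2 reduces
  I1: { [D' → D .] }  — accept
  I2: { [D → L . n], [L → L . n L] }  — shift
  I3: { [D → L n .], [L → . L n L], [L → .], [L → L n . L] }  — 2 reduces
  I4: { [L → L . n L], [L → L n L .] }  — shift, reduce
  I5: { [L → . L n L], [L → .], [L → L n . L] }  — reduce

I4 contains reduce item [L → L n L .] and shift item [L → L . n L] — shift-reduce conflict.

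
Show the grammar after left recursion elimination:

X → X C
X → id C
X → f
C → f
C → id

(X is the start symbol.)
X → id C X'
X → f X'
X' → C X'
X' → ε
C → f
C → id

X is directly left-recursive. The standard transformation for
  A → A α₁ | ... | A α_m | β₁ | ... | β_n
is
  A  → β₁ A' | ... | β_n A'
  A' → α₁ A' | ... | α_m A' | ε

X → id C becomes X → id C X'
X → f becomes X → f X'
X → X C becomes X' → C X'
Add X' → ε

Productions for other non-terminals are unchanged:
  C → f
  C → id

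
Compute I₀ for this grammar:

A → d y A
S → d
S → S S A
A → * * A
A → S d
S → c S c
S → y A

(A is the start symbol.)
First, augment the grammar with A' → A
I₀ = CLOSURE({ [A' → . A] }):
  [A' → . A] has the dot before A: add [A → . d y A], [A → . * * A], [A → . S d]
  [A → . S d] has the dot before S: add [S → . d], [S → . S S A], [S → . c S c], [S → . y A]
No further items can be added.

I₀ = { [A → . * * A], [A → . S d], [A → . d y A], [A' → . A], [S → . S S A], [S → . c S c], [S → . d], [S → . y A] }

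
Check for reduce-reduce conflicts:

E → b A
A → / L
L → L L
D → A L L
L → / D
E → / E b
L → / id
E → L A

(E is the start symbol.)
Yes — I14: [D → A L L .] vs [L → L L .]

A reduce-reduce conflict occurs when an LR(0) state has two complete items [A → α .] and [B → β .] — both call for a reduction, and with no lookahead the parser cannot choose between them.

Augment with E' → E and build the canonical LR(0) collection (I0 = CLOSURE({[E' → . E]}), then GOTO on every symbol after a dot until no new states appear). It has 21 states:
  I0: { [E → . / E b], [E → . L A], [E → . b A], [E' → . E], [L → . / D], [L → . / id], [L → . L L] }  — shift
  I1: { [A → . / L], [D → . A L L], [E → . / E b], [E → . L A], [E → . b A], [E → / . E b], [L → . / D], [L → . / id], [L → . L L], [L → / . D], [L → / . id] }  — shift
  I2: { [E' → E .] }  — accept
  I3: { [A → . / L], [E → L . A], [L → . / D], [L → . / id], [L → . L L], [L → L . L] }  — shift
  I4: { [A → . / L], [E → b . A] }  — shift
  I5: { [A → / . L], [L → . / D], [L → . / id], [L → . L L] }  — shift
  I6: { [E → b A .] }  — reduce
  I7: { [A → . / L], [D → . A L L], [L → / . D], [L → / . id] }  — shift
  I8: { [A → / L .], [L → . / D], [L → . / id], [L → . L L], [L → L . L] }  — shift, reduce
  I9: { [L → . / D], [L → . / id], [L → . L L], [L → L . L], [L → L L .] }  — shift, reduce
  I10: { [D → A . L L], [L → . / D], [L → . / id], [L → . L L] }  — shift
  I11: { [L → / D .] }  — reduce
  I12: { [L → / id .] }  — reduce
  I13: { [D → A L . L], [L → . / D], [L → . / id], [L → . L L], [L → L . L] }  — shift
  I14: { [D → A L L .], [L → . / D], [L → . / id], [L → . L L], [L → L . L], [L → L L .] }  — shift, 2 reduces
  I15: { [A → . / L], [A → / . L], [D → . A L L], [L → . / D], [L → . / id], [L → . L L], [L → / . D], [L → / . id] }  — shift
  I16: { [E → L A .] }  — reduce
  I17: { [A → . / L], [A → / . L], [D → . A L L], [E → . / E b], [E → . L A], [E → . b A], [E → / . E b], [L → . / D], [L → . / id], [L → . L L], [L → / . D], [L → / . id] }  — shift
  I18: { [E → / E . b] }  — shift
  I19: { [E → / E b .] }  — reduce
  I20: { [A → . / L], [A → / L .], [E → L . A], [L → . / D], [L → . / id], [L → . L L], [L → L . L] }  — shift, reduce

I14 contains complete items [D → A L L .], [L → L L .] — reduce-reduce conflict.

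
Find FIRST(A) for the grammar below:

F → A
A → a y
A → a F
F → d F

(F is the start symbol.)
To compute FIRST(A), examine every production with A on the left-hand side, reading each right-hand side left to right until a non-nullable symbol is reached.

From A → a y:
  - a is a terminal: add 'a' and stop
From A → a F:
  - a is a terminal: add 'a' and stop

Collecting: FIRST(A) = { 'a' }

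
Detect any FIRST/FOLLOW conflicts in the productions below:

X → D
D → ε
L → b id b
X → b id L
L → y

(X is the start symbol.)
A FIRST/FOLLOW conflict occurs when a non-terminal N has a nullable alternative N → β (β ⇒* ε) and another alternative N → α with FIRST(α) ∩ FOLLOW(N) ≠ ∅: on such a lookahead the parser cannot decide between expanding α and letting N vanish via β.

Nullable non-terminals: D, X.
FIRST sets used below: FIRST(D) = { ε }
D has a nullable alternative but only one production, so nothing to check.

X: nullable alternative(s) X → D; FOLLOW(X) = { $ }
  X → D: FIRST \ {ε} = { } — this is the only nullable alternative, skip
  X → b id L: FIRST \ {ε} = { 'b' } — disjoint from FOLLOW(X)

L has no nullable alternative, so no FIRST/FOLLOW check is needed there.

No FIRST/FOLLOW conflicts found.

Answer: No FIRST/FOLLOW conflicts.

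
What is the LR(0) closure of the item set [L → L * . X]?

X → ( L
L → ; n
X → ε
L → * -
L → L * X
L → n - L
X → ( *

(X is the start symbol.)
{ [L → L * . X], [X → . ( *], [X → . ( L], [X → .] }

To compute CLOSURE, for each item [A → α.Bβ] where B is a non-terminal, add [B → .γ] for all productions B → γ; repeat for the newly added items until nothing changes.

Start with: [L → L * . X]
  [L → L * . X] has the dot before X: add [X → . ( L], [X → .], [X → . ( *]
No further items can be added.

CLOSURE = { [L → L * . X], [X → . ( *], [X → . ( L], [X → .] }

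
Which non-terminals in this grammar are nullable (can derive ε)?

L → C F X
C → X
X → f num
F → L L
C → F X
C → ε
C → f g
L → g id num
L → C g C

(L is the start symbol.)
{ 'C' }

ε-productions: C → ε
So C is immediately nullable.
No further non-terminal can be added: every production for the remaining non-terminals contains a terminal or a non-nullable non-terminal.
Nullable = { 'C' }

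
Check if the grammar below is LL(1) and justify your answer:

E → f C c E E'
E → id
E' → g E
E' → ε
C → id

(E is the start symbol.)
No. Predict set conflict for E': { 'g' }

A grammar is LL(1) if for each non-terminal N with multiple productions, the predict sets of those productions are pairwise disjoint, where PREDICT(N → α) = (FIRST(α) \ {ε}) ∪ (FOLLOW(N) if α ⇒* ε).

Relevant sets:
  FOLLOW(E') = { $, 'g' }

For E:
  PREDICT(E → f C c E E') = { 'f' }
  PREDICT(E → id) = { 'id' }
For E':
  PREDICT(E' → g E) = { 'g' }
  PREDICT(E' → ε) = { $, 'g' }
C has a single production, so nothing to check there.

Conflict found: Predict set conflict for E': { 'g' }
The grammar is NOT LL(1).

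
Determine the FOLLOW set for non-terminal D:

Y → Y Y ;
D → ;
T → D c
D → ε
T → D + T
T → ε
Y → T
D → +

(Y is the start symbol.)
{ '+', 'c' }

To compute FOLLOW(D), find every occurrence of D on a right-hand side N → α D β: add FIRST(β) \ {ε}, and if β is empty or nullable also add FOLLOW(N). Iterate to a fixed point.

In T → D c: D is followed by c, add FIRST(c) \ {ε} = { 'c' }
In T → D + T: D is followed by '+' T, add FIRST('+' T) \ {ε} = { '+' }

Taking the union: FOLLOW(D) = { '+', 'c' }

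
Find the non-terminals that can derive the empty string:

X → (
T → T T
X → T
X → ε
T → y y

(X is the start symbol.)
{ 'X' }

A non-terminal is nullable if it can derive ε (the empty string): either it has an ε-production, or it has a production whose right-hand side consists entirely of nullable non-terminals.

ε-productions: X → ε
So X is immediately nullable.
No further non-terminal can be added: every production for the remaining non-terminals contains a terminal or a non-nullable non-terminal.
Nullable = { 'X' }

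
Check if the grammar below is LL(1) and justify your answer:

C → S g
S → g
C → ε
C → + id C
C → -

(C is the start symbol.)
A grammar is LL(1) if for each non-terminal N with multiple productions, the predict sets of those productions are pairwise disjoint, where PREDICT(N → α) = (FIRST(α) \ {ε}) ∪ (FOLLOW(N) if α ⇒* ε).

Relevant sets:
  FIRST(S) = { 'g' }
  FOLLOW(C) = { $ }

For C:
  PREDICT(C → S g) = { 'g' }
  PREDICT(C → ε) = { $ }
  PREDICT(C → '+' id C) = { '+' }
  PREDICT(C → '-') = { '-' }
S has a single production, so nothing to check there.

All predict sets are disjoint. The grammar IS LL(1).

Answer: Yes, the grammar is LL(1).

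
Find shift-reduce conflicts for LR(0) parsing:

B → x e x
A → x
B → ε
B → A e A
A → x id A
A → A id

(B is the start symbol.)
Yes — I0: [B → .] vs [A → . x]; I3: [A → x .] vs [A → x . id A]; I6: [A → x id A .] vs [A → A . id]; I7: [A → x .] vs [A → x . id A]; I11: [B → A e A .] vs [A → A . id]

A shift-reduce conflict occurs when an LR(0) state has both:
  - a complete (reduce) item [A → α .] (dot at the end), and
  - a shift item [B → β . c γ] (dot before a terminal).

Augment with B' → B and build the canonical LR(0) collection (I0 = CLOSURE({[B' → . B]}), then GOTO on every symbol after a dot until no new states appear). It has 12 states:
  I0: { [A → . A id], [A → . x id A], [A → . x], [B → . A e A], [B → . x e x], [B → .], [B' → . B] }  — shift, reduce
  I1: { [A → A . id], [B → A . e A] }  — shift
  I2: { [B' → B .] }  — accept
  I3: { [A → x . id A], [A → x .], [B → x . e x] }  — shift, reduce
  I4: { [B → x e . x] }  — shift
  I5: { [A → . A id], [A → . x id A], [A → . x], [A → x id . A] }  — shift
  I6: { [A → A . id], [A → x id A .] }  — shift, reduce
  I7: { [A → x . id A], [A → x .] }  — shift, reduce
  I8: { [A → A id .] }  — reduce
  I9: { [B → x e x .] }  — reduce
  I10: { [A → . A id], [A → . x id A], [A → . x], [B → A e . A] }  — shift
  I11: { [A → A . id], [B → A e A .] }  — shift, reduce

I0 contains reduce item [B → .] and shift items [A → . x], [A → . x id A], [B → . x e x] — shift-reduce conflict.
I3 contains reduce item [A → x .] and shift items [A → x . id A], [B → x . e x] — shift-reduce conflict.
I6 contains reduce item [A → x id A .] and shift item [A → A . id] — shift-reduce conflict.
I7 contains reduce item [A → x .] and shift item [A → x . id A] — shift-reduce conflict.
I11 contains reduce item [B → A e A .] and shift item [A → A . id] — shift-reduce conflict.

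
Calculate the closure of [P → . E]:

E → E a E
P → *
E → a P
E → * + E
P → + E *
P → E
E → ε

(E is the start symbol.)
To compute CLOSURE, for each item [A → α.Bβ] where B is a non-terminal, add [B → .γ] for all productions B → γ; repeat for the newly added items until nothing changes.

Start with: [P → . E]
  [P → . E] has the dot before E: add [E → . E a E], [E → . a P], [E → . * + E], [E → .]
No further items can be added.

CLOSURE = { [E → . * + E], [E → . E a E], [E → . a P], [E → .], [P → . E] }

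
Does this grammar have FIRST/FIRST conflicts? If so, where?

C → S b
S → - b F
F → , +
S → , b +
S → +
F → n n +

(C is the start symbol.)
No FIRST/FIRST conflicts.

Productions for S:
  S → - b F: FIRST = { '-' }
  S → , b +: FIRST = { ',' }
  S → +: FIRST = { '+' }
Productions for F:
  F → , +: FIRST = { ',' }
  F → n n +: FIRST = { 'n' }
C has only one production, so no FIRST/FIRST conflict is possible there.

All alternatives of each non-terminal have pairwise disjoint FIRST sets.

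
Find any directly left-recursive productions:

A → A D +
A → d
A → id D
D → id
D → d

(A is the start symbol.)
A → A D +: LEFT RECURSIVE (starts with A)
A → d: starts with d
A → id D: starts with id
D → id: starts with id
D → d: starts with d

The grammar has direct left recursion on: A.

Answer: Yes, A is left-recursive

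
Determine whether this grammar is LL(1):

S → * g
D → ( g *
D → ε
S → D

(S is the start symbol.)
Yes, the grammar is LL(1).

Relevant sets:
  FIRST(D) = { '(', ε }
  FOLLOW(S) = { $ }
  FOLLOW(D) = { $ }

For S:
  PREDICT(S → '*' g) = { '*' }
  PREDICT(S → D) = { $, '(' }
For D:
  PREDICT(D → '(' g '*') = { '(' }
  PREDICT(D → ε) = { $ }

All predict sets are disjoint. The grammar IS LL(1).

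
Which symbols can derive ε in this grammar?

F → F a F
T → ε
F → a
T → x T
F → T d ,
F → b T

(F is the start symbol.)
{ 'T' }

A non-terminal is nullable if it can derive ε (the empty string): either it has an ε-production, or it has a production whose right-hand side consists entirely of nullable non-terminals.

ε-productions: T → ε
So T is immediately nullable.
No further non-terminal can be added: every production for the remaining non-terminals contains a terminal or a non-nullable non-terminal.
Nullable = { 'T' }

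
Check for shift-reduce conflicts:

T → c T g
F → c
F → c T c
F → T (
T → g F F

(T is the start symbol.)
Yes — I6: [F → c .] vs [T → . c T g]

Augment with T' → T and build the canonical LR(0) collection (I0 = CLOSURE({[T' → . T]}), then GOTO on every symbol after a dot until no new states appear). It has 13 states:
  I0: { [T → . c T g], [T → . g F F], [T' → . T] }  — shift
  I1: { [T' → T .] }  — accept
  I2: { [T → . c T g], [T → . g F F], [T → c . T g] }  — shift
  I3: { [F → . T (], [F → . c T c], [F → . c], [T → . c T g], [T → . g F F], [T → g . F F] }  — shift
  I4: { [F → . T (], [F → . c T c], [F → . c], [T → . c T g], [T → . g F F], [T → g F . F] }  — shift
  I5: { [F → T . (] }  — shift
  I6: { [F → c . T c], [F → c .], [T → . c T g], [T → . g F F], [T → c . T g] }  — shift, reduce
  I7: { [F → c T . c], [T → c T . g] }  — shift
  I8: { [F → c T c .] }  — reduce
  I9: { [T → c T g .] }  — reduce
  I10: { [F → T ( .] }  — reduce
  I11: { [T → g F F .] }  — reduce
  I12: { [T → c T . g] }  — shift

I6 contains reduce item [F → c .] and shift items [T → . c T g], [T → . g F F] — shift-reduce conflict.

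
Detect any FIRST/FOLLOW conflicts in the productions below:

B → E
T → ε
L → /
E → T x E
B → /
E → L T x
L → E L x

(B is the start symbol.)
Nullable non-terminals: T.
T has a nullable alternative but only one production, so nothing to check.

B, E, L have no nullable alternative, so no FIRST/FOLLOW check is needed there.

No FIRST/FOLLOW conflicts found.

Answer: No FIRST/FOLLOW conflicts.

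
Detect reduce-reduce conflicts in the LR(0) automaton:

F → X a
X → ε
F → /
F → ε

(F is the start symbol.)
A reduce-reduce conflict occurs when an LR(0) state has two complete items [A → α .] and [B → β .] — both call for a reduction, and with no lookahead the parser cannot choose between them.

Augment with F' → F and build the canonical LR(0) collection (I0 = CLOSURE({[F' → . F]}), then GOTO on every symbol after a dot until no new states appear). It has 5 states:
  I0: { [F → . /], [F → . X a], [F → .], [F' → . F], [X → .] }  — shift, 2 reduces
  I1: { [F → / .] }  — reduce
  I2: { [F' → F .] }  — accept
  I3: { [F → X . a] }  — shift
  I4: { [F → X a .] }  — reduce

I0 contains complete items [F → .], [X → .] — reduce-reduce conflict.

Answer: Yes — I0: [F → .] vs [X → .]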